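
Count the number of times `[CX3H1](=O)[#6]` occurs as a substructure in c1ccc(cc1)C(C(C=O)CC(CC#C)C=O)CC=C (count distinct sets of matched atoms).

[CX3H1](=O)[#6] is the SMARTS for an aldehyde: an sp2 carbon with one H, double-bonded to O and single-bonded to carbon.
The molecule carries 2 separate instances of an aldehyde (-CHO) meeting every constraint; each maps to a distinct set of atoms, giving 2 matches.

2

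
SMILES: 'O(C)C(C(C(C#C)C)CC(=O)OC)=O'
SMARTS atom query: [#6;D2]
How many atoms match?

2

Check the 14 heavy atoms by environment: 4× C (D1) → no; 4× C (D3) → no; 2× C (D2) → match; 2× O (D1) → no; 2× O (D2) → no.
That gives 2 matching atoms.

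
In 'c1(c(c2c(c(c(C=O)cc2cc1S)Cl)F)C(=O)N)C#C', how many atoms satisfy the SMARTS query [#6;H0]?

The query [#6;H0] means: any carbon with no attached hydrogen.
Check the 20 heavy atoms by environment: 8× c (aromatic, H0) → match; 2× c (aromatic, H1) → no; 2× C (H0) → match; 2× O (H0) → no; 1× N (H2) → no; 2× C (H1) → no; 1× Cl (H0) → no; 1× F (H0) → no; 1× S (H1) → no.
Summing the matching environments: 8 + 2 = 10 matching atoms.

10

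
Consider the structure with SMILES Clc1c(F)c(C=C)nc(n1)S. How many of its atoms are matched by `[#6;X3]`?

Check the 11 heavy atoms by environment: 2× n (aromatic, X2) → no; 4× c (aromatic, X3) → match; 1× Cl (X1) → no; 2× C (X3) → match; 1× F (X1) → no; 1× S (X2) → no.
Summing the matching environments: 4 + 2 = 6 matching atoms.

6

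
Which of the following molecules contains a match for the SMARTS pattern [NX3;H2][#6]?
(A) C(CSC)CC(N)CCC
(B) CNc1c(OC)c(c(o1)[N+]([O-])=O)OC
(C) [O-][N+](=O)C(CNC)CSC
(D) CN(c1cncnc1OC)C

[NX3;H2][#6] describes a trivalent nitrogen with two H attached to carbon (a primary amine).
(A) contains a primary amino group (-NH2), which satisfies every atom and bond constraint.
(B) has an N-methylamino group (-NHCH3) but the nitrogen bears two carbons and only one H (H1), not H2.
(C) has a nitro group (-[N+](=O)[O-]) but the nitrogen is [N+] with no H, not NX3H2.
(D) has a dimethylamino group (-N(CH3)2) but the nitrogen has H0, not H2.
So the answer is (A).

A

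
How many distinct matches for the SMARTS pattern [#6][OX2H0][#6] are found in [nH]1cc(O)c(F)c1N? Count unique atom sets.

0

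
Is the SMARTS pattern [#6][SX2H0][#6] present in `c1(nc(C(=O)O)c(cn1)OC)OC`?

The pattern [#6][SX2H0][#6] describes an aliphatic sulfur bridging two carbons with no H on the sulfur — a thioether.
The closest candidate here is a methoxy ether (-OCH3), but the bridging atom is O, not S. No other fragment satisfies the full query, so there is no match.

No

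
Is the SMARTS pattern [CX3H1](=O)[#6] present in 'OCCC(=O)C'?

No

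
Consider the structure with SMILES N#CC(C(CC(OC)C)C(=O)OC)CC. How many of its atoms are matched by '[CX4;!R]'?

9

Check the 15 heavy atoms by environment: 9× C (X4, acyclic) → match; 1× C (X3, acyclic) → no; 1× O (X1, acyclic) → no; 2× O (X2, acyclic) → no; 1× C (X2, acyclic) → no; 1× N (X1, acyclic) → no.
That gives 9 matching atoms.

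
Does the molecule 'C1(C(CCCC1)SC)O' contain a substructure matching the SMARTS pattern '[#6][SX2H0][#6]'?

Yes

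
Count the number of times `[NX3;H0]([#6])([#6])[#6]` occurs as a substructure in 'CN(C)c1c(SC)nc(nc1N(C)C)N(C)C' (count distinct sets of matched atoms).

[NX3;H0]([#6])([#6])[#6] is the SMARTS for a tertiary amine: a trivalent nitrogen with no H, bonded to three carbons.
The molecule carries 3 separate instances of a dimethylamino group (-N(CH3)2) meeting every constraint; each maps to a distinct set of atoms, giving 3 matches.

3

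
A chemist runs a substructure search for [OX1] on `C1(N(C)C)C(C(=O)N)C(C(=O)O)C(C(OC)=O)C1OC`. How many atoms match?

The query [OX1] means: aliphatic oxygen with one total connection — typically a carbonyl =O or an oxide.
Check the 20 heavy atoms by environment: 9× C (X4) → no; 3× C (X3) → no; 3× O (X1) → match; 3× O (X2) → no; 2× N (X3) → no.
That gives 3 matching atoms.

3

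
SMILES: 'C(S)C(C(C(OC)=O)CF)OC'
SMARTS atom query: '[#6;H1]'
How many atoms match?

2

The query [#6;H1] means: any carbon bearing exactly one hydrogen.
Check the 12 heavy atoms by environment: 2× C (H2) → no; 2× C (H1) → match; 1× C (H0) → no; 3× O (H0) → no; 2× C (H3) → no; 1× S (H1) → no; 1× F (H0) → no.
That gives 2 matching atoms.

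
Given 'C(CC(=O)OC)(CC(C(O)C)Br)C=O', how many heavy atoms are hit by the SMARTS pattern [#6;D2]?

The query [#6;D2] means: any carbon bonded to exactly two heavy atoms.
Check the 14 heavy atoms by environment: 3× C (D2) → match; 4× C (D3) → no; 2× C (D1) → no; 1× Br (D1) → no; 3× O (D1) → no; 1× O (D2) → no.
That gives 3 matching atoms.

3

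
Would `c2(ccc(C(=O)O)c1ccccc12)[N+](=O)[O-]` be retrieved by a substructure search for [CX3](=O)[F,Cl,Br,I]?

No

The pattern [CX3](=O)[F,Cl,Br,I] describes a carbonyl carbon bonded to a halogen — an acyl halide.
The closest candidate here is a carboxylic acid group (-C(=O)OH), but the carbonyl is bonded to -OH, not to a halogen. No other fragment satisfies the full query, so there is no match.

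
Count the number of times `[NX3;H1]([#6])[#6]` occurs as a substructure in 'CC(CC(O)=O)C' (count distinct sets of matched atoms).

[NX3;H1]([#6])[#6] is the SMARTS for a secondary amine: a trivalent nitrogen with one H, bonded to two carbons.
No fragment in the molecule satisfies every constraint, giving 0 matches.

0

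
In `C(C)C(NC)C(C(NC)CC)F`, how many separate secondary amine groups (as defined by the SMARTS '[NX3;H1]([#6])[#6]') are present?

[NX3;H1]([#6])[#6] is the SMARTS for a secondary amine: a trivalent nitrogen with one H, bonded to two carbons.
The molecule carries 2 separate instances of an N-methylamino group (-NHCH3) meeting every constraint; each maps to a distinct set of atoms, giving 2 matches.

2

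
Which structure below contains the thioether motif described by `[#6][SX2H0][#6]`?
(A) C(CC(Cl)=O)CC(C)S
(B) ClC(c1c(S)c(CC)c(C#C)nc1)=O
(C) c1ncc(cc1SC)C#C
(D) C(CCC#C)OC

C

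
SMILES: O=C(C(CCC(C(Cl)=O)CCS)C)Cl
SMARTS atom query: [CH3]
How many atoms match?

1

Check the 14 heavy atoms by environment: 1× C (H3) → match; 2× C (H1) → no; 4× C (H2) → no; 2× C (H0) → no; 2× O (H0) → no; 2× Cl (H0) → no; 1× S (H1) → no.
That gives 1 matching atom.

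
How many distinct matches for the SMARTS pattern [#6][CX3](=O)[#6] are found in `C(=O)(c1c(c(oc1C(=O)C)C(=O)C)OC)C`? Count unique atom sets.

3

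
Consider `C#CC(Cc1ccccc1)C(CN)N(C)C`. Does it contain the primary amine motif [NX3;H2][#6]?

The pattern [NX3;H2][#6] describes a trivalent nitrogen with two H attached to carbon — a primary amine.
The molecule carries a primary amino group (-NH2), whose atoms satisfy every constraint of the query, so the pattern matches.

Yes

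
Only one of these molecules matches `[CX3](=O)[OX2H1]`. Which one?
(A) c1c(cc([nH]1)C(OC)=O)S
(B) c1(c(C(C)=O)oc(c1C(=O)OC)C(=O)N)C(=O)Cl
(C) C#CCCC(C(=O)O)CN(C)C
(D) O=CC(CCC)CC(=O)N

[CX3](=O)[OX2H1] describes an sp2 carbon double-bonded to O and single-bonded to an -OH oxygen (a carboxylic acid).
(A) has a methyl-ester group (-C(=O)OCH3) but the singly-bonded O has no H (OX2H0, not OX2H1).
(B) has a methyl-ester group (-C(=O)OCH3) but the singly-bonded O has no H (OX2H0, not OX2H1).
(C) contains a carboxylic acid group (-C(=O)OH), which satisfies every atom and bond constraint.
(D) has a primary amide (-C(=O)NH2) but the carbonyl is bonded to N, not to an -OH oxygen.
So the answer is (C).

C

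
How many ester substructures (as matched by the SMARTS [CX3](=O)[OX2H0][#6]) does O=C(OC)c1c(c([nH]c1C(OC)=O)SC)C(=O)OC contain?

[CX3](=O)[OX2H0][#6] is the SMARTS for an ester: a carbonyl carbon bonded to an oxygen that is itself bonded to carbon (no H on that O).
The molecule carries 3 separate instances of a methyl-ester group (-C(=O)OCH3) meeting every constraint; each maps to a distinct set of atoms, giving 3 matches.

3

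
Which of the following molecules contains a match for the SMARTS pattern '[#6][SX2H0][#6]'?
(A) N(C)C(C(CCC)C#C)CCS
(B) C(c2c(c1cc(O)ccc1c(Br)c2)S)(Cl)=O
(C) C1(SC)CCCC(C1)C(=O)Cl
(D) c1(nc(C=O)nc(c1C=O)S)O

C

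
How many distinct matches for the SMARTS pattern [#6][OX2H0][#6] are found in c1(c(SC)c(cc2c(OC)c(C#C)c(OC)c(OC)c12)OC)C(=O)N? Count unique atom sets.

4

[#6][OX2H0][#6] is the SMARTS for an ether: an aliphatic oxygen bridging two carbons with no H on the oxygen.
The molecule carries 4 separate instances of a methoxy ether (-OCH3) meeting every constraint; each maps to a distinct set of atoms, giving 4 matches.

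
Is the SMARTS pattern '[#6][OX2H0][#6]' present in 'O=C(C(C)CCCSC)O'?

No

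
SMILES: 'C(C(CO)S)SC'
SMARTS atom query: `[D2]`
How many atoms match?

The query [D2] means: atom with exactly two heavy-atom neighbours.
Check the 7 heavy atoms by environment: 2× C (D2) → match; 1× C (D3) → no; 1× O (D1) → no; 1× S (D1) → no; 1× S (D2) → match; 1× C (D1) → no.
Summing the matching environments: 2 + 1 = 3 matching atoms.

3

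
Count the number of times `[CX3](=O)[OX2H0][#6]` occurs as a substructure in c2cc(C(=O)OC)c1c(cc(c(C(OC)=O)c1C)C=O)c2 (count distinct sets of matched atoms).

2

[CX3](=O)[OX2H0][#6] is the SMARTS for an ester: a carbonyl carbon bonded to an oxygen that is itself bonded to carbon (no H on that O).
The molecule carries 2 separate instances of a methyl-ester group (-C(=O)OCH3) meeting every constraint; each maps to a distinct set of atoms, giving 2 matches.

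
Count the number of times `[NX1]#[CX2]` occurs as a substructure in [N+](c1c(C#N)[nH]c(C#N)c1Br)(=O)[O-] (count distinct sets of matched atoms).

[NX1]#[CX2] is the SMARTS for a nitrile: a nitrogen triple-bonded to a two-connected carbon.
The molecule carries 2 separate instances of a nitrile (-C#N) meeting every constraint; each maps to a distinct set of atoms, giving 2 matches.

2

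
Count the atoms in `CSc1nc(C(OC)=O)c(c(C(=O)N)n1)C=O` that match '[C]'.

Check the 17 heavy atoms by environment: 2× n (aromatic) → no; 4× c (aromatic) → no; 5× C → match; 4× O → no; 1× S → no; 1× N → no.
That gives 5 matching atoms.

5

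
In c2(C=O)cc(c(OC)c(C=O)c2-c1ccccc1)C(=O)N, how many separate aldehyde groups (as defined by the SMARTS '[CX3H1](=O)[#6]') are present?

2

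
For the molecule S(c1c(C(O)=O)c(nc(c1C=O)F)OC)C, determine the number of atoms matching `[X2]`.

4

The query [X2] means: any atom with exactly two total connections (bonds + H).
Check the 16 heavy atoms by environment: 1× n (aromatic, X2) → match; 5× c (aromatic, X3) → no; 1× S (X2) → match; 2× C (X4) → no; 2× O (X2) → match; 2× C (X3) → no; 2× O (X1) → no; 1× F (X1) → no.
Summing the matching environments: 1 + 1 + 2 = 4 matching atoms.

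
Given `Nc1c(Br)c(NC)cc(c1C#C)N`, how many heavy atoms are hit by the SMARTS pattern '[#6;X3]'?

Check the 13 heavy atoms by environment: 6× c (aromatic, X3) → match; 1× Br (X1) → no; 3× N (X3) → no; 2× C (X2) → no; 1× C (X4) → no.
That gives 6 matching atoms.

6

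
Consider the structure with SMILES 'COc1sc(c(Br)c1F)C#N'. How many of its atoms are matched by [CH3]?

1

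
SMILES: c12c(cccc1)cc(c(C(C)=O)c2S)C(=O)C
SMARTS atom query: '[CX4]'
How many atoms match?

2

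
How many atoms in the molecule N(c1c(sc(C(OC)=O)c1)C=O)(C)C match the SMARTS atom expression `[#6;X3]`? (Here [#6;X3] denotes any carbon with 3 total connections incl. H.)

6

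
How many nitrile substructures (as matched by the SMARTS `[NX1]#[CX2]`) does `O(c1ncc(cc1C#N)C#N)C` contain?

[NX1]#[CX2] is the SMARTS for a nitrile: a nitrogen triple-bonded to a two-connected carbon.
The molecule carries 2 separate instances of a nitrile (-C#N) meeting every constraint; each maps to a distinct set of atoms, giving 2 matches.

2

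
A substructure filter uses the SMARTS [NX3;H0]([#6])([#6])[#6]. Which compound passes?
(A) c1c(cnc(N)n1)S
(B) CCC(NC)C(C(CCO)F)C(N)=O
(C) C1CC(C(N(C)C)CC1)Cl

[NX3;H0]([#6])([#6])[#6] describes a trivalent nitrogen with no H, bonded to three carbons (a tertiary amine).
(A) has a primary amino group (-NH2) but the nitrogen has H2, not H0 with three carbons.
(B) has an N-methylamino group (-NHCH3) but the nitrogen still has one H (H1), not H0.
(C) contains a dimethylamino group (-N(CH3)2), which satisfies every atom and bond constraint.
So the answer is (C).

C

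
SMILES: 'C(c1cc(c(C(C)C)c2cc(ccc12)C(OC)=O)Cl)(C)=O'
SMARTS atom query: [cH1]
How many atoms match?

4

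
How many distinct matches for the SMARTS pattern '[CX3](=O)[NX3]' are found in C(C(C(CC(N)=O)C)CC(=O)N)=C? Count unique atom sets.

[CX3](=O)[NX3] is the SMARTS for an amide: a carbonyl carbon bonded to a trivalent nitrogen.
The molecule carries 2 separate instances of a primary amide (-C(=O)NH2) meeting every constraint; each maps to a distinct set of atoms, giving 2 matches.

2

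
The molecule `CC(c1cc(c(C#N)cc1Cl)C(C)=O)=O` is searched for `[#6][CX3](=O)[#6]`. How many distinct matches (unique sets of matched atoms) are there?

2

[#6][CX3](=O)[#6] is the SMARTS for a ketone: a carbonyl carbon (no H) flanked by two carbons.
The molecule carries 2 separate instances of an acetyl/ketone group (-C(=O)CH3) meeting every constraint; each maps to a distinct set of atoms, giving 2 matches.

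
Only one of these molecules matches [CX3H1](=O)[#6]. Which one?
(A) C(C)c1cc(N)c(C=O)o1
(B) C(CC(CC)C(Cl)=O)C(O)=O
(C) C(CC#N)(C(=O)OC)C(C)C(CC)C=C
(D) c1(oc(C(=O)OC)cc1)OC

[CX3H1](=O)[#6] describes an sp2 carbon with one H, double-bonded to O and single-bonded to carbon (an aldehyde).
(A) contains an aldehyde (-CHO), which satisfies every atom and bond constraint.
(B) has a carboxylic acid group (-C(=O)OH) but the carbonyl carbon has H0 and is bonded to O, not H1.
(C) has a methyl-ester group (-C(=O)OCH3) but the carbonyl carbon has H0, not H1.
(D) has a methyl-ester group (-C(=O)OCH3) but the carbonyl carbon has H0, not H1.
So the answer is (A).

A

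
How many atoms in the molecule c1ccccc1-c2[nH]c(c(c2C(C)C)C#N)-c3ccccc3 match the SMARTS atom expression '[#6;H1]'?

Check the 22 heavy atoms by environment: 1× n (aromatic, H1) → no; 6× c (aromatic, H0) → no; 1× C (H0) → no; 1× N (H0) → no; 1× C (H1) → match; 2× C (H3) → no; 10× c (aromatic, H1) → match.
Summing the matching environments: 1 + 10 = 11 matching atoms.

11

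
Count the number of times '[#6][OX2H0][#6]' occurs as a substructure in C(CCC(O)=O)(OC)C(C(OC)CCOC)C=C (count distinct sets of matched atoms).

3

[#6][OX2H0][#6] is the SMARTS for an ether: an aliphatic oxygen bridging two carbons with no H on the oxygen.
The molecule carries 3 separate instances of a methoxy ether (-OCH3) meeting every constraint; each maps to a distinct set of atoms, giving 3 matches.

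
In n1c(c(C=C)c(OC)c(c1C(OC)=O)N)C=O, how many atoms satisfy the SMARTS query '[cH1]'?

0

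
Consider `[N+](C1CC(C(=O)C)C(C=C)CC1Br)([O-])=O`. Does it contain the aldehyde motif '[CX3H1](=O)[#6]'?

The pattern [CX3H1](=O)[#6] describes an sp2 carbon with one H, double-bonded to O and single-bonded to carbon — an aldehyde.
The closest candidate here is an acetyl/ketone group (-C(=O)CH3), but the carbonyl carbon has H0 (two carbon neighbours), not H1. No other fragment satisfies the full query, so there is no match.

No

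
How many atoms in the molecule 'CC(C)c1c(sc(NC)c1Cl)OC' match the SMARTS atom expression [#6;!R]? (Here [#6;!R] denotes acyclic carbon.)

5

The query [#6;!R] means: carbon not in any ring.
Check the 13 heavy atoms by environment: 1× s (aromatic, in 5-ring) → no; 4× c (aromatic, in 5-ring) → no; 5× C (acyclic) → match; 1× Cl (acyclic) → no; 1× N (acyclic) → no; 1× O (acyclic) → no.
That gives 5 matching atoms.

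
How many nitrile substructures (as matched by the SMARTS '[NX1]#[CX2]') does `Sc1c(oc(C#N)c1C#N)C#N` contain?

[NX1]#[CX2] is the SMARTS for a nitrile: a nitrogen triple-bonded to a two-connected carbon.
The molecule carries 3 separate instances of a nitrile (-C#N) meeting every constraint; each maps to a distinct set of atoms, giving 3 matches.

3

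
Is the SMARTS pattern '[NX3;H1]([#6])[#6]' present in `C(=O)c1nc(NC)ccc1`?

Yes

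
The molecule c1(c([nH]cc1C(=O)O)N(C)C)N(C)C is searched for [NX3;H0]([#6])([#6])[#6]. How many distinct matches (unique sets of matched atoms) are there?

2

[NX3;H0]([#6])([#6])[#6] is the SMARTS for a tertiary amine: a trivalent nitrogen with no H, bonded to three carbons.
The molecule carries 2 separate instances of a dimethylamino group (-N(CH3)2) meeting every constraint; each maps to a distinct set of atoms, giving 2 matches.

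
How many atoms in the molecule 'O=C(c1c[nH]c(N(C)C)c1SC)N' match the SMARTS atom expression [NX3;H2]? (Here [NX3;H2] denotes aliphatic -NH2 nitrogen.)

1

The query [NX3;H2] means: aliphatic N with 3 total connections, two of them H — an -NH2 nitrogen (amine or amide).
Check the 13 heavy atoms by environment: 1× n (aromatic, H1, X3) → no; 3× c (aromatic, H0, X3) → no; 1× c (aromatic, H1, X3) → no; 1× N (H0, X3) → no; 3× C (H3, X4) → no; 1× S (H0, X2) → no; 1× C (H0, X3) → no; 1× O (H0, X1) → no; 1× N (H2, X3) → match.
That gives 1 matching atom.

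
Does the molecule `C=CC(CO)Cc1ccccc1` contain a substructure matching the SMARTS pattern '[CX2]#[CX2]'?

The pattern [CX2]#[CX2] describes a carbon-carbon triple bond — an alkyne.
The closest candidate here is a vinyl group (-CH=CH2), but the C=C is a double bond; both carbons are CX3, not CX2. No other fragment satisfies the full query, so there is no match.

No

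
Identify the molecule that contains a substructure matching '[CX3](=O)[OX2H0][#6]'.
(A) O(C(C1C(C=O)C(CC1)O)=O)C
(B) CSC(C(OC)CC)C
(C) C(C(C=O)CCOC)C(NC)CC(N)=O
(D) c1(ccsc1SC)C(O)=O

[CX3](=O)[OX2H0][#6] describes a carbonyl carbon bonded to an oxygen that is itself bonded to carbon (no H on that O) (an ester).
(A) contains a methyl-ester group (-C(=O)OCH3), which satisfies every atom and bond constraint.
(B) has a methoxy ether (-OCH3) but the ether oxygen is not adjacent to a C=O carbon.
(C) has a methoxy ether (-OCH3) but the ether oxygen is not adjacent to a C=O carbon.
(D) has a carboxylic acid group (-C(=O)OH) but the singly-bonded O carries H (OX2H1, not H0).
So the answer is (A).

A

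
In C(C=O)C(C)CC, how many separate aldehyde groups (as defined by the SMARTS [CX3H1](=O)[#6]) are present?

[CX3H1](=O)[#6] is the SMARTS for an aldehyde: an sp2 carbon with one H, double-bonded to O and single-bonded to carbon.
Exactly one fragment in the molecule meets all constraints, giving 1 match.

1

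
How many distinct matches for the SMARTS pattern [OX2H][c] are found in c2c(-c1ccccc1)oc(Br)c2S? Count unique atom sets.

0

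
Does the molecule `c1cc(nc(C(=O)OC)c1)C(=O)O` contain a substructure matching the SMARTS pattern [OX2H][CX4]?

No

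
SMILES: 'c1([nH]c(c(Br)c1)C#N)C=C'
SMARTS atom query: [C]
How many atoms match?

3

Check the 10 heavy atoms by environment: 1× n (aromatic) → no; 4× c (aromatic) → no; 1× Br → no; 3× C → match; 1× N → no.
That gives 3 matching atoms.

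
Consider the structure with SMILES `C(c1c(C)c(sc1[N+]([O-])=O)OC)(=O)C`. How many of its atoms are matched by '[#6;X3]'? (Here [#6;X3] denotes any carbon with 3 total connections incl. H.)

The query [#6;X3] means: any carbon (aromatic or not) with three total connections.
Check the 14 heavy atoms by environment: 1× s (aromatic, X2) → no; 4× c (aromatic, X3) → match; 1× C (X3) → match; 2× O (X1) → no; 3× C (X4) → no; 1× O (X2) → no; 1× N (charge +1, X3) → no; 1× O (charge -1, X1) → no.
Summing the matching environments: 4 + 1 = 5 matching atoms.

5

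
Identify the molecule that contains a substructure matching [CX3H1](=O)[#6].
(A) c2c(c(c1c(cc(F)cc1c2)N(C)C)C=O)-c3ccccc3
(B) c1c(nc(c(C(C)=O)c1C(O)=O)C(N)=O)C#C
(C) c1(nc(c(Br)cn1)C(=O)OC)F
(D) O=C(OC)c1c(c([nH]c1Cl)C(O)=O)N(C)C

[CX3H1](=O)[#6] describes an sp2 carbon with one H, double-bonded to O and single-bonded to carbon (an aldehyde).
(A) contains an aldehyde (-CHO), which satisfies every atom and bond constraint.
(B) has a carboxylic acid group (-C(=O)OH) but the carbonyl carbon has H0 and is bonded to O, not H1.
(C) has a methyl-ester group (-C(=O)OCH3) but the carbonyl carbon has H0, not H1.
(D) has a methyl-ester group (-C(=O)OCH3) but the carbonyl carbon has H0, not H1.
So the answer is (A).

A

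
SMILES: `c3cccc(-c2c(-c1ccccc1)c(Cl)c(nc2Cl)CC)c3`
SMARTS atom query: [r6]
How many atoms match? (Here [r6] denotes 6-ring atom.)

18

The query [r6] means: r6 matches atoms in a six-membered ring.
Check the 22 heavy atoms by environment: 1× n (aromatic, in 6-ring) → match; 17× c (aromatic, in 6-ring) → match; 2× Cl (acyclic) → no; 2× C (acyclic) → no.
Summing the matching environments: 1 + 17 = 18 matching atoms.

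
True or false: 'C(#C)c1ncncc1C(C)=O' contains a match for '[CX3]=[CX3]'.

False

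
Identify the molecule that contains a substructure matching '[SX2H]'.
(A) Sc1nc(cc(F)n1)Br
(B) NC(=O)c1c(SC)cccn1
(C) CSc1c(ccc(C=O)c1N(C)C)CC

A

[SX2H] describes an aliphatic sulfur with two connections, one being H (a thiol).
(A) contains a thiol (-SH), which satisfies every atom and bond constraint.
(B) has a methylthio ether (-SCH3) but the sulfur has H0 (bonded to two carbons), not H1.
(C) has a methylthio ether (-SCH3) but the sulfur has H0 (bonded to two carbons), not H1.
So the answer is (A).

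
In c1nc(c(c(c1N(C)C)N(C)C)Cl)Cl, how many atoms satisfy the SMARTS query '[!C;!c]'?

5

Check the 14 heavy atoms by environment: 1× n (aromatic) → match; 5× c (aromatic) → no; 2× Cl → match; 2× N → match; 4× C → no.
Summing the matching environments: 1 + 2 + 2 = 5 matching atoms.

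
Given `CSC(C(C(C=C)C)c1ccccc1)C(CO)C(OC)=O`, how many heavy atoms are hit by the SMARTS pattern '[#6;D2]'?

7

The query [#6;D2] means: any carbon bonded to exactly two heavy atoms.
Check the 21 heavy atoms by environment: 2× C (D2) → match; 5× C (D3) → no; 4× C (D1) → no; 1× c (aromatic, D3) → no; 5× c (aromatic, D2) → match; 2× O (D1) → no; 1× O (D2) → no; 1× S (D2) → no.
Summing the matching environments: 2 + 5 = 7 matching atoms.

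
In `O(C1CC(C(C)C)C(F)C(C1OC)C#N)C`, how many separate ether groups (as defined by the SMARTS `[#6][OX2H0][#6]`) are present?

2

[#6][OX2H0][#6] is the SMARTS for an ether: an aliphatic oxygen bridging two carbons with no H on the oxygen.
The molecule carries 2 separate instances of a methoxy ether (-OCH3) meeting every constraint; each maps to a distinct set of atoms, giving 2 matches.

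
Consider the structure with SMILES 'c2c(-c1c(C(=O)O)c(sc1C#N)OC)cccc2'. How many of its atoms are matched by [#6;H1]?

The query [#6;H1] means: any carbon bearing exactly one hydrogen.
Check the 18 heavy atoms by environment: 1× s (aromatic, H0) → no; 5× c (aromatic, H0) → no; 2× C (H0) → no; 1× N (H0) → no; 2× O (H0) → no; 1× C (H3) → no; 5× c (aromatic, H1) → match; 1× O (H1) → no.
That gives 5 matching atoms.

5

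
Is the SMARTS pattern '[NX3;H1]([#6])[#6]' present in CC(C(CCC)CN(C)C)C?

No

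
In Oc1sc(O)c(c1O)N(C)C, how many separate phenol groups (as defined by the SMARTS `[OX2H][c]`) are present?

3

[OX2H][c] is the SMARTS for a phenol: a hydroxyl oxygen attached to an aromatic carbon.
The molecule carries 3 separate instances of a hydroxyl group (-OH) meeting every constraint; each maps to a distinct set of atoms, giving 3 matches.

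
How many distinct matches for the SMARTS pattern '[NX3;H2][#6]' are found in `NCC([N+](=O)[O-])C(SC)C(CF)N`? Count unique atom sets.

2

[NX3;H2][#6] is the SMARTS for a primary amine: a trivalent nitrogen with two H attached to carbon.
The molecule carries 2 separate instances of a primary amino group (-NH2) meeting every constraint; each maps to a distinct set of atoms, giving 2 matches.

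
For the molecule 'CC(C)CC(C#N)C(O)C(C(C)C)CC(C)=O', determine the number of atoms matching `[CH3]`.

5

The query [CH3] means: aliphatic carbon with exactly three hydrogens.
Check the 17 heavy atoms by environment: 2× C (H2) → no; 5× C (H1) → no; 5× C (H3) → match; 2× C (H0) → no; 1× N (H0) → no; 1× O (H1) → no; 1× O (H0) → no.
That gives 5 matching atoms.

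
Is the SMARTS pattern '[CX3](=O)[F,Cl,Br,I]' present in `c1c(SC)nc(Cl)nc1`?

No

The pattern [CX3](=O)[F,Cl,Br,I] describes a carbonyl carbon bonded to a halogen — an acyl halide.
The closest candidate here is a chloro substituent, but the Cl is not on a carbonyl carbon. No other fragment satisfies the full query, so there is no match.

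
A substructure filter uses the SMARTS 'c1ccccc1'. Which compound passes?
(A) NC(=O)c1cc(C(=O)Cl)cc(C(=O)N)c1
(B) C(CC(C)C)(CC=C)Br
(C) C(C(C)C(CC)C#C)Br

c1ccccc1 describes six aromatic carbons in a ring (a benzene ring).
(A) contains the required atom environment, so the pattern matches.
(B) has a methyl group (-CH3) but no six-membered all-carbon aromatic ring is present.
(C) has a methyl group (-CH3) but no six-membered all-carbon aromatic ring is present.
So the answer is (A).

A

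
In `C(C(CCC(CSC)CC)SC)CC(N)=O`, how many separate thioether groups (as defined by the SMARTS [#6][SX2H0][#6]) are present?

2

[#6][SX2H0][#6] is the SMARTS for a thioether: an aliphatic sulfur bridging two carbons with no H on the sulfur.
The molecule carries 2 separate instances of a methylthio ether (-SCH3) meeting every constraint; each maps to a distinct set of atoms, giving 2 matches.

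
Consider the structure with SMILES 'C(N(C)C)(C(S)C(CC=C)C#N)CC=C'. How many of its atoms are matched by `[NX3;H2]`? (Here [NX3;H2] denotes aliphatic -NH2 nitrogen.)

0

Check the 15 heavy atoms by environment: 2× C (H2, X4) → no; 3× C (H1, X4) → no; 2× C (H1, X3) → no; 2× C (H2, X3) → no; 1× S (H1, X2) → no; 1× C (H0, X2) → no; 1× N (H0, X1) → no; 1× N (H0, X3) → no; 2× C (H3, X4) → no.
No environment satisfies the query, so 0 matching atoms.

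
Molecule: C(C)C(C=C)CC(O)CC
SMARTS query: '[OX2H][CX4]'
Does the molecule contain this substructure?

The pattern [OX2H][CX4] describes a hydroxyl oxygen bound to an sp3 (X4) carbon — an aliphatic alcohol.
The molecule carries a hydroxyl group (-OH), whose atoms satisfy every constraint of the query, so the pattern matches.

Yes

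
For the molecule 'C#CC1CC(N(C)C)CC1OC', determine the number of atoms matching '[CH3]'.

Check the 12 heavy atoms by environment: 4× C (H1) → no; 2× C (H2) → no; 1× N (H0) → no; 3× C (H3) → match; 1× O (H0) → no; 1× C (H0) → no.
That gives 3 matching atoms.

3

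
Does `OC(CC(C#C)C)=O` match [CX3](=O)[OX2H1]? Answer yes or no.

The pattern [CX3](=O)[OX2H1] describes an sp2 carbon double-bonded to O and single-bonded to an -OH oxygen — a carboxylic acid.
The molecule carries a carboxylic acid group (-C(=O)OH), whose atoms satisfy every constraint of the query, so the pattern matches.

Yes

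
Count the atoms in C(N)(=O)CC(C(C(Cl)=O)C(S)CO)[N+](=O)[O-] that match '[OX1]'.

Check the 16 heavy atoms by environment: 5× C (X4) → no; 2× C (X3) → no; 3× O (X1) → match; 1× Cl (X1) → no; 1× N (charge +1, X3) → no; 1× O (charge -1, X1) → match; 1× O (X2) → no; 1× S (X2) → no; 1× N (X3) → no.
Summing the matching environments: 3 + 1 = 4 matching atoms.

4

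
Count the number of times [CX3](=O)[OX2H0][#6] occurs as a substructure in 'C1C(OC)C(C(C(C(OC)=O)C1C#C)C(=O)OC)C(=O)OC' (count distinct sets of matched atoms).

3

[CX3](=O)[OX2H0][#6] is the SMARTS for an ester: a carbonyl carbon bonded to an oxygen that is itself bonded to carbon (no H on that O).
The molecule carries 3 separate instances of a methyl-ester group (-C(=O)OCH3) meeting every constraint; each maps to a distinct set of atoms, giving 3 matches.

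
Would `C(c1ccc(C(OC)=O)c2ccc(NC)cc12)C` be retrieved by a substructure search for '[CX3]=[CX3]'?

The pattern [CX3]=[CX3] describes a non-aromatic C=C double bond between two sp2 carbons — an alkene.
The closest candidate here is an ethyl group (-CH2CH3), but its C-C bond is a single bond between CX4 carbons, not CX3=CX3. No other fragment satisfies the full query, so there is no match.

No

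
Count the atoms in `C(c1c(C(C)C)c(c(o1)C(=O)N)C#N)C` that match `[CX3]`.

The query [CX3] means: C with X3: aliphatic carbon with exactly 3 total connections.
Check the 15 heavy atoms by environment: 1× o (aromatic, X2) → no; 4× c (aromatic, X3) → no; 1× C (X3) → match; 1× O (X1) → no; 1× N (X3) → no; 5× C (X4) → no; 1× C (X2) → no; 1× N (X1) → no.
That gives 1 matching atom.

1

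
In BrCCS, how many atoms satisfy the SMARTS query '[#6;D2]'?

Check the 4 heavy atoms by environment: 2× C (D2) → match; 1× S (D1) → no; 1× Br (D1) → no.
That gives 2 matching atoms.

2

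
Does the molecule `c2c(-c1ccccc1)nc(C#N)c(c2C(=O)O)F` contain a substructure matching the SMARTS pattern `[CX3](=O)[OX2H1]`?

Yes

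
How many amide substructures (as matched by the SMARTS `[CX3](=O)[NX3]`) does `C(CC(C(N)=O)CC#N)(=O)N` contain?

2

[CX3](=O)[NX3] is the SMARTS for an amide: a carbonyl carbon bonded to a trivalent nitrogen.
The molecule carries 2 separate instances of a primary amide (-C(=O)NH2) meeting every constraint; each maps to a distinct set of atoms, giving 2 matches.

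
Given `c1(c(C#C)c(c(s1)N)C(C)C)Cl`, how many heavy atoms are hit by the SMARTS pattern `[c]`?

4

The query [c] means: lowercase c matches aromatic carbon only.
Check the 12 heavy atoms by environment: 1× s (aromatic) → no; 4× c (aromatic) → match; 1× Cl → no; 5× C → no; 1× N → no.
That gives 4 matching atoms.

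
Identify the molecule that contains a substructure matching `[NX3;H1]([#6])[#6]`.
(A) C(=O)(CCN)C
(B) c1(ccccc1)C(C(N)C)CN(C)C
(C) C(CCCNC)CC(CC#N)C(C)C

C

[NX3;H1]([#6])[#6] describes a trivalent nitrogen with one H, bonded to two carbons (a secondary amine).
(A) has a primary amino group (-NH2) but the nitrogen has H2 and only one carbon neighbour.
(B) has a primary amino group (-NH2) but the nitrogen has H2 and only one carbon neighbour.
(C) contains an N-methylamino group (-NHCH3), which satisfies every atom and bond constraint.
So the answer is (C).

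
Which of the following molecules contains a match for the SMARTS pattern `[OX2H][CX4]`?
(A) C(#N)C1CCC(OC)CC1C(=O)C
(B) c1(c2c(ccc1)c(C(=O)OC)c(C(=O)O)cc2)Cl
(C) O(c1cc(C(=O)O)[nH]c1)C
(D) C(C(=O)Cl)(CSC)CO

D

[OX2H][CX4] describes a hydroxyl oxygen bound to an sp3 (X4) carbon (an aliphatic alcohol).
(A) has a methoxy ether (-OCH3) but the oxygen has H0 (ether), not H1.
(B) has a carboxylic acid group (-C(=O)OH) but the -OH is on a CX3 carbonyl carbon, not a CX4 carbon.
(C) has a methoxy ether (-OCH3) but the oxygen has H0 (ether), not H1.
(D) contains a hydroxyl group (-OH), which satisfies every atom and bond constraint.
So the answer is (D).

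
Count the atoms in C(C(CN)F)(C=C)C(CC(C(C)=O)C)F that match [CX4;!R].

8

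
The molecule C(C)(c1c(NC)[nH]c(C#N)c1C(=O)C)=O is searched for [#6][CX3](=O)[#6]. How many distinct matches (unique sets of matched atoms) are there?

[#6][CX3](=O)[#6] is the SMARTS for a ketone: a carbonyl carbon (no H) flanked by two carbons.
The molecule carries 2 separate instances of an acetyl/ketone group (-C(=O)CH3) meeting every constraint; each maps to a distinct set of atoms, giving 2 matches.

2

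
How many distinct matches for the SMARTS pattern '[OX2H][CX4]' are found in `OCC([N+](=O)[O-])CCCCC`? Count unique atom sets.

1

[OX2H][CX4] is the SMARTS for an aliphatic alcohol: a hydroxyl oxygen bound to an sp3 (X4) carbon.
Exactly one fragment in the molecule meets all constraints, giving 1 match.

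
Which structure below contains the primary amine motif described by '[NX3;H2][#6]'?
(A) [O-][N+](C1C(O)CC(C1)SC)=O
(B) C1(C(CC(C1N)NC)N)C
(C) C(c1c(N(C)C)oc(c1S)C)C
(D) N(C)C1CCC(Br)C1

B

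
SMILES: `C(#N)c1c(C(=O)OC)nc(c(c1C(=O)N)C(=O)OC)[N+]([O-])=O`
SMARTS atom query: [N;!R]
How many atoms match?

The query [N;!R] means: aliphatic nitrogen not in a ring.
Check the 22 heavy atoms by environment: 1× n (aromatic, in 6-ring) → no; 5× c (aromatic, in 6-ring) → no; 1× N (charge +1, acyclic) → match; 1× O (charge -1, acyclic) → no; 6× O (acyclic) → no; 6× C (acyclic) → no; 2× N (acyclic) → match.
Summing the matching environments: 1 + 2 = 3 matching atoms.

3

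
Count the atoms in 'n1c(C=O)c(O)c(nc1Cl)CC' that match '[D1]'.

4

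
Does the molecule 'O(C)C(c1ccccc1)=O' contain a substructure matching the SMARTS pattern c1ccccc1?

Yes

The pattern c1ccccc1 describes six aromatic carbons in a ring — a benzene ring.
The required atom environment is present in the molecule, so the pattern matches.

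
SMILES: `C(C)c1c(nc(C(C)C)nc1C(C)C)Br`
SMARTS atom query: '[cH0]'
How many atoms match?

4

The query [cH0] means: aromatic carbon with no attached hydrogen (substituted or ring-fusion).
Check the 15 heavy atoms by environment: 2× n (aromatic, H0) → no; 4× c (aromatic, H0) → match; 2× C (H1) → no; 5× C (H3) → no; 1× C (H2) → no; 1× Br (H0) → no.
That gives 4 matching atoms.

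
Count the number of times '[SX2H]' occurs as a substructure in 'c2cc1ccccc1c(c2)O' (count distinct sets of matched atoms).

0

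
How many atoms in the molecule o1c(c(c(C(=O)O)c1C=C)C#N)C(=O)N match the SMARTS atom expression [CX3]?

The query [CX3] means: C with X3: aliphatic carbon with exactly 3 total connections.
Check the 15 heavy atoms by environment: 1× o (aromatic, X2) → no; 4× c (aromatic, X3) → no; 4× C (X3) → match; 2× O (X1) → no; 1× N (X3) → no; 1× O (X2) → no; 1× C (X2) → no; 1× N (X1) → no.
That gives 4 matching atoms.

4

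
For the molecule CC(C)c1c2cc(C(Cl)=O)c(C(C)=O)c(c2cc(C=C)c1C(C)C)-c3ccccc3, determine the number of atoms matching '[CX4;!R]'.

The query [CX4;!R] means: aliphatic carbon with four total connections, not in a ring.
Check the 30 heavy atoms by environment: 16× c (aromatic, X3, in 6-ring) → no; 4× C (X3, acyclic) → no; 2× O (X1, acyclic) → no; 7× C (X4, acyclic) → match; 1× Cl (X1, acyclic) → no.
That gives 7 matching atoms.

7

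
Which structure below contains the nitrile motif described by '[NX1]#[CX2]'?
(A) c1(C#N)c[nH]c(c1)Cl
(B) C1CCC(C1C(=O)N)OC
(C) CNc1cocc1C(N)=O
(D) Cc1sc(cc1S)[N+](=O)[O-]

[NX1]#[CX2] describes a nitrogen triple-bonded to a two-connected carbon (a nitrile).
(A) contains a nitrile (-C#N), which satisfies every atom and bond constraint.
(B) has a primary amide (-C(=O)NH2) but the nitrogen is NX3, not NX1.
(C) has a primary amide (-C(=O)NH2) but the nitrogen is NX3, not NX1.
(D) has a nitro group (-[N+](=O)[O-]) but there is no C#N triple bond.
So the answer is (A).

A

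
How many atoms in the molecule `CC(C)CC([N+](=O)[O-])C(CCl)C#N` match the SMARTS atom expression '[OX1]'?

The query [OX1] means: aliphatic oxygen with one total connection — typically a carbonyl =O or an oxide.
Check the 13 heavy atoms by environment: 7× C (X4) → no; 1× Cl (X1) → no; 1× N (charge +1, X3) → no; 1× O (charge -1, X1) → match; 1× O (X1) → match; 1× C (X2) → no; 1× N (X1) → no.
Summing the matching environments: 1 + 1 = 2 matching atoms.

2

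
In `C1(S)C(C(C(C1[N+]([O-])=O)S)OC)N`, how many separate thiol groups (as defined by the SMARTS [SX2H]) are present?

2

[SX2H] is the SMARTS for a thiol: an aliphatic sulfur with two connections, one being H.
The molecule carries 2 separate instances of a thiol (-SH) meeting every constraint; each maps to a distinct set of atoms, giving 2 matches.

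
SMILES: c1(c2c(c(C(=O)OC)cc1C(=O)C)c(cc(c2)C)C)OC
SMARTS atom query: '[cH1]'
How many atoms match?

3

The query [cH1] means: aromatic carbon bearing exactly one hydrogen.
Check the 21 heavy atoms by environment: 7× c (aromatic, H0) → no; 3× c (aromatic, H1) → match; 2× C (H0) → no; 4× O (H0) → no; 5× C (H3) → no.
That gives 3 matching atoms.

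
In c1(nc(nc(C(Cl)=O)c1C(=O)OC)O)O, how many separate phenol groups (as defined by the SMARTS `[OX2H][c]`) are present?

[OX2H][c] is the SMARTS for a phenol: a hydroxyl oxygen attached to an aromatic carbon.
The molecule carries 2 separate instances of a hydroxyl group (-OH) meeting every constraint; each maps to a distinct set of atoms, giving 2 matches.

2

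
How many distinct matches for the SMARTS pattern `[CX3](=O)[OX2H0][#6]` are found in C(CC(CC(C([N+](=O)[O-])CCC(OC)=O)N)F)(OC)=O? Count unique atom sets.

2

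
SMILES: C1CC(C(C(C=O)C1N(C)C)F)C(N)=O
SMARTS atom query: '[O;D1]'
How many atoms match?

2

The query [O;D1] means: aliphatic oxygen bonded to exactly one heavy atom.
Check the 15 heavy atoms by environment: 5× C (D3) → no; 3× C (D2) → no; 1× F (D1) → no; 1× N (D3) → no; 2× C (D1) → no; 2× O (D1) → match; 1× N (D1) → no.
That gives 2 matching atoms.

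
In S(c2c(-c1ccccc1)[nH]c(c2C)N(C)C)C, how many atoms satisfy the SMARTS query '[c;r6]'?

Check the 17 heavy atoms by environment: 1× n (aromatic, in 5-ring) → no; 4× c (aromatic, in 5-ring) → no; 1× S (acyclic) → no; 4× C (acyclic) → no; 6× c (aromatic, in 6-ring) → match; 1× N (acyclic) → no.
That gives 6 matching atoms.

6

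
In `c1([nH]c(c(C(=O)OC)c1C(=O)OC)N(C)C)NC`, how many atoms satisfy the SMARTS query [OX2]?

2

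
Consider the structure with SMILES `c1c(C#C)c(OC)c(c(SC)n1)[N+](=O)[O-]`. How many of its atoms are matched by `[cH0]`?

Check the 15 heavy atoms by environment: 1× n (aromatic, H0) → no; 4× c (aromatic, H0) → match; 1× c (aromatic, H1) → no; 1× N (charge +1, H0) → no; 1× O (charge -1, H0) → no; 2× O (H0) → no; 1× C (H0) → no; 1× C (H1) → no; 1× S (H0) → no; 2× C (H3) → no.
That gives 4 matching atoms.

4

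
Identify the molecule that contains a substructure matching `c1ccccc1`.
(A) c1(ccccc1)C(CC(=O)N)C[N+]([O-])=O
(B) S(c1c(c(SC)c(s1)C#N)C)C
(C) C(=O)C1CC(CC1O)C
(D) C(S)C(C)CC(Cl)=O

A

c1ccccc1 describes six aromatic carbons in a ring (a benzene ring).
(A) contains a phenyl ring, which satisfies every atom and bond constraint.
(B) has a methyl group (-CH3) but no six-membered all-carbon aromatic ring is present.
(C) has a methyl group (-CH3) but no six-membered all-carbon aromatic ring is present.
(D) has a methyl group (-CH3) but no six-membered all-carbon aromatic ring is present.
So the answer is (A).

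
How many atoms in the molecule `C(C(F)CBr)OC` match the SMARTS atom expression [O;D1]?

0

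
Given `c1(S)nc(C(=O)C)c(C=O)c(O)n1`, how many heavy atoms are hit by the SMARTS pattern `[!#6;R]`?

The query [!#6;R] means: non-carbon atom that is part of a ring.
Check the 13 heavy atoms by environment: 2× n (aromatic, in 6-ring) → match; 4× c (aromatic, in 6-ring) → no; 1× S (acyclic) → no; 3× O (acyclic) → no; 3× C (acyclic) → no.
That gives 2 matching atoms.

2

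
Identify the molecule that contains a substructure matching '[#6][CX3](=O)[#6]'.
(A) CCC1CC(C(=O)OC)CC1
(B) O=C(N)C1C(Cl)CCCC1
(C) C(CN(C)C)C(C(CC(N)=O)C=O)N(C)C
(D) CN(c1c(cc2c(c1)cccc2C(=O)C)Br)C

D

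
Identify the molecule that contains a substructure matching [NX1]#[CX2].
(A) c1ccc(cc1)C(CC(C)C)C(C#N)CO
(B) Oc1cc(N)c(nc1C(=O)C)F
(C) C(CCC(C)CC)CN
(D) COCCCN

A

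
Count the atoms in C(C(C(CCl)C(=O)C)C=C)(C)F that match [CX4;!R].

6

Check the 12 heavy atoms by environment: 6× C (X4, acyclic) → match; 1× Cl (X1, acyclic) → no; 3× C (X3, acyclic) → no; 1× O (X1, acyclic) → no; 1× F (X1, acyclic) → no.
That gives 6 matching atoms.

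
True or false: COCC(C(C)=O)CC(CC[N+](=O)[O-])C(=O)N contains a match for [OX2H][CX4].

False

The pattern [OX2H][CX4] describes a hydroxyl oxygen bound to an sp3 (X4) carbon — an aliphatic alcohol.
The closest candidate here is a methoxy ether (-OCH3), but the oxygen has H0 (ether), not H1. No other fragment satisfies the full query, so there is no match.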